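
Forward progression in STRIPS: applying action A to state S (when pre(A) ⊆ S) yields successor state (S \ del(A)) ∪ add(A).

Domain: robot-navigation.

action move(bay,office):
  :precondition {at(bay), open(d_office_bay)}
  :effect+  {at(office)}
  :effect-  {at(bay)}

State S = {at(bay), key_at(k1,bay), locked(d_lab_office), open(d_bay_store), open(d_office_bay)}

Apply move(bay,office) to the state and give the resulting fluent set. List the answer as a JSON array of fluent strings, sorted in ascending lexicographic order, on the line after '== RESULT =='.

Progress:
  pre ⊆ S: {at(bay), open(d_office_bay)} ⊆ S  — applicable
  S \ del = {key_at(k1,bay), locked(d_lab_office), open(d_bay_store), open(d_office_bay)}
  ∪ add   = {at(office), key_at(k1,bay), locked(d_lab_office), open(d_bay_store), open(d_office_bay)}

== RESULT ==
["at(office)", "key_at(k1,bay)", "locked(d_lab_office)", "open(d_bay_store)", "open(d_office_bay)"]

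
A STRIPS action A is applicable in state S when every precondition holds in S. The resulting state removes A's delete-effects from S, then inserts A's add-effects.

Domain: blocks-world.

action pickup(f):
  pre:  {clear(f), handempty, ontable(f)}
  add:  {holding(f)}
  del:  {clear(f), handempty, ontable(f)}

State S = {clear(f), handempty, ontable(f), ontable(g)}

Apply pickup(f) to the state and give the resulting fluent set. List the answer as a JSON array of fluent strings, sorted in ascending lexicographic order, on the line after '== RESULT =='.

Compute (S \ del) ∪ add:
  pre ⊆ S: {clear(f), handempty, ontable(f)} ⊆ S  — applicable
  S \ del = {ontable(g)}
  ∪ add   = {holding(f), ontable(g)}

== RESULT ==
["holding(f)", "ontable(g)"]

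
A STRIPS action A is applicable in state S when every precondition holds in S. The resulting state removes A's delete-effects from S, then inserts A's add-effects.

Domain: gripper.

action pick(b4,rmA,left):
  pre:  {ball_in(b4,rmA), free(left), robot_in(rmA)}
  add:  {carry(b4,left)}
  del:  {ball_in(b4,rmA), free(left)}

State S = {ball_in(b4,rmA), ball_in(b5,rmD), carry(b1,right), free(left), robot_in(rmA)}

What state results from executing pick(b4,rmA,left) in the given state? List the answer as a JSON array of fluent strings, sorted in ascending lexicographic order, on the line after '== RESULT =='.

Compute (S \ del) ∪ add:
  pre ⊆ S: {ball_in(b4,rmA), free(left), robot_in(rmA)} ⊆ S  — applicable
  S \ del = {ball_in(b5,rmD), carry(b1,right), robot_in(rmA)}
  ∪ add   = {ball_in(b5,rmD), carry(b1,right), carry(b4,left), robot_in(rmA)}

== RESULT ==
["ball_in(b5,rmD)", "carry(b1,right)", "carry(b4,left)", "robot_in(rmA)"]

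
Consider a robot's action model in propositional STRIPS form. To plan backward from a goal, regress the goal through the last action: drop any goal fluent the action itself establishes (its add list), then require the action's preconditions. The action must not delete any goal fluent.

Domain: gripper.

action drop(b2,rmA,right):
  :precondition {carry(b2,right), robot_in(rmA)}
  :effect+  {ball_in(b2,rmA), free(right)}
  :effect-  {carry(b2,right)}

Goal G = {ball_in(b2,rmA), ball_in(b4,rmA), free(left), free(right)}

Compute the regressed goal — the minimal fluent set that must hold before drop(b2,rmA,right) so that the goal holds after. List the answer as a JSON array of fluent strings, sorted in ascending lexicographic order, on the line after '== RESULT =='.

Compute (G \ add) ∪ pre:
  G ∩ del = {}  (empty — regression defined)
  G \ add = {ball_in(b2,rmA), ball_in(b4,rmA), free(left), free(right)} \ {ball_in(b2,rmA), free(right)} = {ball_in(b4,rmA), free(left)}
  ∪ pre   = {ball_in(b4,rmA), free(left)} ∪ {carry(b2,right), robot_in(rmA)}
          = {ball_in(b4,rmA), carry(b2,right), free(left), robot_in(rmA)}

== RESULT ==
["ball_in(b4,rmA)", "carry(b2,right)", "free(left)", "robot_in(rmA)"]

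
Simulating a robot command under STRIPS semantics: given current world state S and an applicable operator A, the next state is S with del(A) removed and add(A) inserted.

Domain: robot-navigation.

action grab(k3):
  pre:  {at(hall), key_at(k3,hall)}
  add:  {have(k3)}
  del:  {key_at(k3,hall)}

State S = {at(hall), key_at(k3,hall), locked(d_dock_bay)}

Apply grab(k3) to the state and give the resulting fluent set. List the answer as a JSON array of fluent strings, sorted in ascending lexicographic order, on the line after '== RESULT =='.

Compute (S \ del) ∪ add:
  pre ⊆ S: {at(hall), key_at(k3,hall)} ⊆ S  — applicable
  S \ del = {at(hall), locked(d_dock_bay)}
  ∪ add   = {at(hall), have(k3), locked(d_dock_bay)}

== RESULT ==
["at(hall)", "have(k3)", "locked(d_dock_bay)"]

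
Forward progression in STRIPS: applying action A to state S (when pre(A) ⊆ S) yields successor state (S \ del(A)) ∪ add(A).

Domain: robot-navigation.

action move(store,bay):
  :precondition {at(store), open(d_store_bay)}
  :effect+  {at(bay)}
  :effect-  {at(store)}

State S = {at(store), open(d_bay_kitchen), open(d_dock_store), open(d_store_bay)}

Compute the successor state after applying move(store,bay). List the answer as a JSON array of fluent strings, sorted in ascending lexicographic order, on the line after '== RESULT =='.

Progress:
  pre ⊆ S: {at(store), open(d_store_bay)} ⊆ S  — applicable
  S \ del = {open(d_bay_kitchen), open(d_dock_store), open(d_store_bay)}
  ∪ add   = {at(bay), open(d_bay_kitchen), open(d_dock_store), open(d_store_bay)}

== RESULT ==
["at(bay)", "open(d_bay_kitchen)", "open(d_dock_store)", "open(d_store_bay)"]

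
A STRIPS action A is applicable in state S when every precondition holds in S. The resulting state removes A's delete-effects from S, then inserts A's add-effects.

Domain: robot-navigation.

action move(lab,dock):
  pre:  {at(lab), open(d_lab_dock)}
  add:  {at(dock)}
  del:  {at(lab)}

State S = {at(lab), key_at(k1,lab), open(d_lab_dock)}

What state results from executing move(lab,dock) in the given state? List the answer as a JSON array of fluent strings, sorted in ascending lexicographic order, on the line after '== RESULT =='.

Progress:
  pre ⊆ S: {at(lab), open(d_lab_dock)} ⊆ S  — applicable
  S \ del = {key_at(k1,lab), open(d_lab_dock)}
  ∪ add   = {at(dock), key_at(k1,lab), open(d_lab_dock)}

== RESULT ==
["at(dock)", "key_at(k1,lab)", "open(d_lab_dock)"]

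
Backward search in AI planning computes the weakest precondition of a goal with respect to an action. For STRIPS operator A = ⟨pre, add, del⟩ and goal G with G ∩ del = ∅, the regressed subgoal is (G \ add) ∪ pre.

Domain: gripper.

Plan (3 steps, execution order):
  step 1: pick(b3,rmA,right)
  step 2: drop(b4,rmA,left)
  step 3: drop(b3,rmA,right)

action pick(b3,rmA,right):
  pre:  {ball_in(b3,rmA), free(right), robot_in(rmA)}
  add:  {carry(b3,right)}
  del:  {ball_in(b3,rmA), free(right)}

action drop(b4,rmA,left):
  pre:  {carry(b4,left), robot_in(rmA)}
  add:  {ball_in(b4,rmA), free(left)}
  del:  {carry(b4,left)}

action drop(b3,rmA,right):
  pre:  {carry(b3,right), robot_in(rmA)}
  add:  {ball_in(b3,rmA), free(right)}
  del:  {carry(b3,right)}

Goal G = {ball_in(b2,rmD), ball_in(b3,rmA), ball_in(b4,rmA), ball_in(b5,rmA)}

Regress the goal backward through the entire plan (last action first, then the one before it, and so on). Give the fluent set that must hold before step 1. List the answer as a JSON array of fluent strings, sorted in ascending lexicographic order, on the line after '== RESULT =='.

Work backward from the goal:
  through step 3 (drop(b3,rmA,right)): drop {ball_in(b3,rmA)}, keep {ball_in(b2,rmD), ball_in(b4,rmA), ball_in(b5,rmA)}, require {carry(b3,right), robot_in(rmA)}
    → {ball_in(b2,rmD), ball_in(b4,rmA), ball_in(b5,rmA), carry(b3,right), robot_in(rmA)}
  through step 2 (drop(b4,rmA,left)): drop {ball_in(b4,rmA)}, keep {ball_in(b2,rmD), ball_in(b5,rmA), carry(b3,right), robot_in(rmA)}, require {carry(b4,left), robot_in(rmA)}
    → {ball_in(b2,rmD), ball_in(b5,rmA), carry(b3,right), carry(b4,left), robot_in(rmA)}
  through step 1 (pick(b3,rmA,right)): drop {carry(b3,right)}, keep {ball_in(b2,rmD), ball_in(b5,rmA), carry(b4,left), robot_in(rmA)}, require {ball_in(b3,rmA), free(right), robot_in(rmA)}
    → {ball_in(b2,rmD), ball_in(b3,rmA), ball_in(b5,rmA), carry(b4,left), free(right), robot_in(rmA)}

== RESULT ==
["ball_in(b2,rmD)", "ball_in(b3,rmA)", "ball_in(b5,rmA)", "carry(b4,left)", "free(right)", "robot_in(rmA)"]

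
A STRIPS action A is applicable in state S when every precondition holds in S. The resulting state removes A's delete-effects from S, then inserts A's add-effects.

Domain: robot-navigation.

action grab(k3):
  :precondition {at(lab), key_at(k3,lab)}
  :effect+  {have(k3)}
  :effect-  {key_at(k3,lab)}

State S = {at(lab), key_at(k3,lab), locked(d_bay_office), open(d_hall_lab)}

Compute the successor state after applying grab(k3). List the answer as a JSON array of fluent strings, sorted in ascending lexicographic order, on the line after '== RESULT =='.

Progress:
  pre ⊆ S: {at(lab), key_at(k3,lab)} ⊆ S  — applicable
  S \ del = {at(lab), locked(d_bay_office), open(d_hall_lab)}
  ∪ add   = {at(lab), have(k3), locked(d_bay_office), open(d_hall_lab)}

== RESULT ==
["at(lab)", "have(k3)", "locked(d_bay_office)", "open(d_hall_lab)"]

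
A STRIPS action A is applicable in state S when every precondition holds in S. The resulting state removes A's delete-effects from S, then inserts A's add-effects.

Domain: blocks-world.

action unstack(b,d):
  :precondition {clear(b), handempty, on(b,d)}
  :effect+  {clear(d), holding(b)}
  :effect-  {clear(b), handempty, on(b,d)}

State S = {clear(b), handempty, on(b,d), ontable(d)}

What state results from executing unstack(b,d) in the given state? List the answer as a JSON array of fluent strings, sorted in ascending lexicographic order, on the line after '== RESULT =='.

Compute (S \ del) ∪ add:
  pre ⊆ S: {clear(b), handempty, on(b,d)} ⊆ S  — applicable
  S \ del = {ontable(d)}
  ∪ add   = {clear(d), holding(b), ontable(d)}

== RESULT ==
["clear(d)", "holding(b)", "ontable(d)"]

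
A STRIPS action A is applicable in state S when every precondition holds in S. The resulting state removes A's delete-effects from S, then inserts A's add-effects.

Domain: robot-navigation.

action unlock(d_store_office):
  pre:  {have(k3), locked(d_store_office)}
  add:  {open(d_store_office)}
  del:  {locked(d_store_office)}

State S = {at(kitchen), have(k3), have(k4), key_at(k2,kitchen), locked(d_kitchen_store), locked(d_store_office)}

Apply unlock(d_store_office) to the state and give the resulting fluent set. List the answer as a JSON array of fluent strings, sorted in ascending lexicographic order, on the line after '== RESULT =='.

Progress:
  pre ⊆ S: {have(k3), locked(d_store_office)} ⊆ S  — applicable
  S \ del = {at(kitchen), have(k3), have(k4), key_at(k2,kitchen), locked(d_kitchen_store)}
  ∪ add   = {at(kitchen), have(k3), have(k4), key_at(k2,kitchen), locked(d_kitchen_store), open(d_store_office)}

== RESULT ==
["at(kitchen)", "have(k3)", "have(k4)", "key_at(k2,kitchen)", "locked(d_kitchen_store)", "open(d_store_office)"]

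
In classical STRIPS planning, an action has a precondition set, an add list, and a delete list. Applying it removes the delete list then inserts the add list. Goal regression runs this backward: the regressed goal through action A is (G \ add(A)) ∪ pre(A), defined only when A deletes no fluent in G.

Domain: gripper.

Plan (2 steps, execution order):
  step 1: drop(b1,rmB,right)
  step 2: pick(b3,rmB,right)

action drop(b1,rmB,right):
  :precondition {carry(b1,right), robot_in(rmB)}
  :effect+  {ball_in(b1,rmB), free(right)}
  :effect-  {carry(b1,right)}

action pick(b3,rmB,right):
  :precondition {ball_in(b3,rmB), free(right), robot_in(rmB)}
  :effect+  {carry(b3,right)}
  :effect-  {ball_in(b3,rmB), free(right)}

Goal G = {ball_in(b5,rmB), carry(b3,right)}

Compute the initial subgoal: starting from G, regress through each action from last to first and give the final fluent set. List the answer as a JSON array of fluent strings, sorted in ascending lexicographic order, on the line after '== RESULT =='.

Work backward from the goal:
  through step 2 (pick(b3,rmB,right)): drop {carry(b3,right)}, keep {ball_in(b5,rmB)}, require {ball_in(b3,rmB), free(right), robot_in(rmB)}
    → {ball_in(b3,rmB), ball_in(b5,rmB), free(right), robot_in(rmB)}
  through step 1 (drop(b1,rmB,right)): drop {free(right)}, keep {ball_in(b3,rmB), ball_in(b5,rmB), robot_in(rmB)}, require {carry(b1,right), robot_in(rmB)}
    → {ball_in(b3,rmB), ball_in(b5,rmB), carry(b1,right), robot_in(rmB)}

== RESULT ==
["ball_in(b3,rmB)", "ball_in(b5,rmB)", "carry(b1,right)", "robot_in(rmB)"]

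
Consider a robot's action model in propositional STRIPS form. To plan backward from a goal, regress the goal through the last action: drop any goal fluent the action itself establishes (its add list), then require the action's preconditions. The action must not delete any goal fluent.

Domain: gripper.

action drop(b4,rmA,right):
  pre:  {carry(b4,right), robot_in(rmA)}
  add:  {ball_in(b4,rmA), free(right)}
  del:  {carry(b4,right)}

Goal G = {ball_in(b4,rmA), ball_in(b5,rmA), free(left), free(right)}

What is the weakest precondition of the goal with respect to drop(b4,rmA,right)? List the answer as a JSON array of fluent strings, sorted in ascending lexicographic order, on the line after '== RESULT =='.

Regress:
  G ∩ del = {}  (empty — regression defined)
  G \ add = {ball_in(b4,rmA), ball_in(b5,rmA), free(left), free(right)} \ {ball_in(b4,rmA), free(right)} = {ball_in(b5,rmA), free(left)}
  ∪ pre   = {ball_in(b5,rmA), free(left)} ∪ {carry(b4,right), robot_in(rmA)}
          = {ball_in(b5,rmA), carry(b4,right), free(left), robot_in(rmA)}

== RESULT ==
["ball_in(b5,rmA)", "carry(b4,right)", "free(left)", "robot_in(rmA)"]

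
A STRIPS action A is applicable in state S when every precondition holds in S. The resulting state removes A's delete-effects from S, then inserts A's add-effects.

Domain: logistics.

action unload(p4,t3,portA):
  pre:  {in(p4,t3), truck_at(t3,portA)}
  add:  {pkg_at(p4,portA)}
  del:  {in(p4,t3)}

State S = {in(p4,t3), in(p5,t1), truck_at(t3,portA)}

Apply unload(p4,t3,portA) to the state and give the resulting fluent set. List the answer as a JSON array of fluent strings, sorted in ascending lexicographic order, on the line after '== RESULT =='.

Progress:
  pre ⊆ S: {in(p4,t3), truck_at(t3,portA)} ⊆ S  — applicable
  S \ del = {in(p5,t1), truck_at(t3,portA)}
  ∪ add   = {in(p5,t1), pkg_at(p4,portA), truck_at(t3,portA)}

== RESULT ==
["in(p5,t1)", "pkg_at(p4,portA)", "truck_at(t3,portA)"]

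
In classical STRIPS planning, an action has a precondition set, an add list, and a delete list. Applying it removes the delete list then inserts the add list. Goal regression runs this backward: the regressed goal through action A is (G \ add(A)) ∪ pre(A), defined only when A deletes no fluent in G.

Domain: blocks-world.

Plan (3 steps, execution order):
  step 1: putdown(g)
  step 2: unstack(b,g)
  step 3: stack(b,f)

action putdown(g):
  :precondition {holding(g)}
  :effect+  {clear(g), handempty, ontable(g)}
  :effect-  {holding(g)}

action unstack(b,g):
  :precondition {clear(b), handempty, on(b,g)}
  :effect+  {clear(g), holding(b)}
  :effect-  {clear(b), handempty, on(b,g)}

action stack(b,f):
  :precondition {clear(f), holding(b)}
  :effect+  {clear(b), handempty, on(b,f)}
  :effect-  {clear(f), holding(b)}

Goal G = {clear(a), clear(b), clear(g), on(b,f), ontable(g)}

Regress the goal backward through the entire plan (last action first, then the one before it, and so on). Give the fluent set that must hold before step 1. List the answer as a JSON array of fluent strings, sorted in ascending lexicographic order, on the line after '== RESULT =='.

Work backward from the goal:
  through step 3 (stack(b,f)): drop {clear(b), on(b,f)}, keep {clear(a), clear(g), ontable(g)}, require {clear(f), holding(b)}
    → {clear(a), clear(f), clear(g), holding(b), ontable(g)}
  through step 2 (unstack(b,g)): drop {clear(g), holding(b)}, keep {clear(a), clear(f), ontable(g)}, require {clear(b), handempty, on(b,g)}
    → {clear(a), clear(b), clear(f), handempty, on(b,g), ontable(g)}
  through step 1 (putdown(g)): drop {handempty, ontable(g)}, keep {clear(a), clear(b), clear(f), on(b,g)}, require {holding(g)}
    → {clear(a), clear(b), clear(f), holding(g), on(b,g)}

== RESULT ==
["clear(a)", "clear(b)", "clear(f)", "holding(g)", "on(b,g)"]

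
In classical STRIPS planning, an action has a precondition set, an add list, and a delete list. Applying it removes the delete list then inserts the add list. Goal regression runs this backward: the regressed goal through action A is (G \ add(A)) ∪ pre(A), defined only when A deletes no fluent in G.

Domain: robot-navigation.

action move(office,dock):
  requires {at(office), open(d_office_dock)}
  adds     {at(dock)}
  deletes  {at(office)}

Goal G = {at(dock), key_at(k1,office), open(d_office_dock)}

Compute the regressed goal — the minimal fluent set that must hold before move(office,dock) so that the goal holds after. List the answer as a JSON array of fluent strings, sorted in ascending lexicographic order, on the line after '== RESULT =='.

Compute (G \ add) ∪ pre:
  G ∩ del = {}  (empty — regression defined)
  G \ add = {at(dock), key_at(k1,office), open(d_office_dock)} \ {at(dock)} = {key_at(k1,office), open(d_office_dock)}
  ∪ pre   = {key_at(k1,office), open(d_office_dock)} ∪ {at(office), open(d_office_dock)}
          = {at(office), key_at(k1,office), open(d_office_dock)}

== RESULT ==
["at(office)", "key_at(k1,office)", "open(d_office_dock)"]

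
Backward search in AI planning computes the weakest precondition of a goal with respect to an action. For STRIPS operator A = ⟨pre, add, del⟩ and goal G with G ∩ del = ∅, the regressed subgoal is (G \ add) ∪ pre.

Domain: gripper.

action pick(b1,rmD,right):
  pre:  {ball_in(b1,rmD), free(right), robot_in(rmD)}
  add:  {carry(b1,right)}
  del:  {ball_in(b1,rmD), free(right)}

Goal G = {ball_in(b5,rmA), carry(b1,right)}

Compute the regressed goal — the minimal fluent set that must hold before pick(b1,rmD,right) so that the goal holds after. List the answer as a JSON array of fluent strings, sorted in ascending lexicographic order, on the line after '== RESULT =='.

Compute (G \ add) ∪ pre:
  G ∩ del = {}  (empty — regression defined)
  G \ add = {ball_in(b5,rmA), carry(b1,right)} \ {carry(b1,right)} = {ball_in(b5,rmA)}
  ∪ pre   = {ball_in(b5,rmA)} ∪ {ball_in(b1,rmD), free(right), robot_in(rmD)}
          = {ball_in(b1,rmD), ball_in(b5,rmA), free(right), robot_in(rmD)}

== RESULT ==
["ball_in(b1,rmD)", "ball_in(b5,rmA)", "free(right)", "robot_in(rmD)"]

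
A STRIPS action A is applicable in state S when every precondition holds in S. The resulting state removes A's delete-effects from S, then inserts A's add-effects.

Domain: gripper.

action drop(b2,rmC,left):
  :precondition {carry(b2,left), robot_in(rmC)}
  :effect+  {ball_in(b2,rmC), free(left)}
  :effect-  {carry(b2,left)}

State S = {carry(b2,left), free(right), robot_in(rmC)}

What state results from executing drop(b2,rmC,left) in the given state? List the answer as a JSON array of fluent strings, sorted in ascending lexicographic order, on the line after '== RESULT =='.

Progress:
  pre ⊆ S: {carry(b2,left), robot_in(rmC)} ⊆ S  — applicable
  S \ del = {free(right), robot_in(rmC)}
  ∪ add   = {ball_in(b2,rmC), free(left), free(right), robot_in(rmC)}

== RESULT ==
["ball_in(b2,rmC)", "free(left)", "free(right)", "robot_in(rmC)"]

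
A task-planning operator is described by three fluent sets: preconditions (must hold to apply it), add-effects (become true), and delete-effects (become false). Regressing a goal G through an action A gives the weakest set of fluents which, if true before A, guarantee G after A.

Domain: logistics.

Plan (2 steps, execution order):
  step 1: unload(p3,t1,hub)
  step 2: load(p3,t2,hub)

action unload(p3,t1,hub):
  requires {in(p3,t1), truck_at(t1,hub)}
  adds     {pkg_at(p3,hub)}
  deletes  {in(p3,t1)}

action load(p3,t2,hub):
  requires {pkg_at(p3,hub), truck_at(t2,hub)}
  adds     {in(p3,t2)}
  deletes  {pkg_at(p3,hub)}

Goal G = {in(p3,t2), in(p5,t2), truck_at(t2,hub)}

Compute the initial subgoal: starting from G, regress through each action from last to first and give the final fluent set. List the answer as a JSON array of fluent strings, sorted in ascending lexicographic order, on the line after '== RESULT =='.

Work backward from the goal:
  through step 2 (load(p3,t2,hub)): drop {in(p3,t2)}, keep {in(p5,t2), truck_at(t2,hub)}, require {pkg_at(p3,hub), truck_at(t2,hub)}
    → {in(p5,t2), pkg_at(p3,hub), truck_at(t2,hub)}
  through step 1 (unload(p3,t1,hub)): drop {pkg_at(p3,hub)}, keep {in(p5,t2), truck_at(t2,hub)}, require {in(p3,t1), truck_at(t1,hub)}
    → {in(p3,t1), in(p5,t2), truck_at(t1,hub), truck_at(t2,hub)}

== RESULT ==
["in(p3,t1)", "in(p5,t2)", "truck_at(t1,hub)", "truck_at(t2,hub)"]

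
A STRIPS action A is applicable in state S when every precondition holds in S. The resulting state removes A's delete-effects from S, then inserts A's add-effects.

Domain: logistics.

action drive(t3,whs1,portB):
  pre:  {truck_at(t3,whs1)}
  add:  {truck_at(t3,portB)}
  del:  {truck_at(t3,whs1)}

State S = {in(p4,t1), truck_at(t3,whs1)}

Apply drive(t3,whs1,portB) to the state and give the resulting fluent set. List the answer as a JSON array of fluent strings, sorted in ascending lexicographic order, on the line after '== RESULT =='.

Progress:
  pre ⊆ S: {truck_at(t3,whs1)} ⊆ S  — applicable
  S \ del = {in(p4,t1)}
  ∪ add   = {in(p4,t1), truck_at(t3,portB)}

== RESULT ==
["in(p4,t1)", "truck_at(t3,portB)"]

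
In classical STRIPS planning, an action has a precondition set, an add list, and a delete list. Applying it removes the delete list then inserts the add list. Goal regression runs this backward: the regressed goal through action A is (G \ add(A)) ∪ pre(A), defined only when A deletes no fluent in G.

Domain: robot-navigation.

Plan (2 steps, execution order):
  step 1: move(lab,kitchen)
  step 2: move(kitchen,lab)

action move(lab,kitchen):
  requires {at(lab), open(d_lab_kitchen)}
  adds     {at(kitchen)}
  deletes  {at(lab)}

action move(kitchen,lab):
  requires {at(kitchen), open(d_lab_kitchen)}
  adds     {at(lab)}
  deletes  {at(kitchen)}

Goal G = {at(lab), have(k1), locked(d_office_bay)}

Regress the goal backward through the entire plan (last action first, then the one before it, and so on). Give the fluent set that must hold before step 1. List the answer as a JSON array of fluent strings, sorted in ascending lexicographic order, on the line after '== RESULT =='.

Work backward from the goal:
  through step 2 (move(kitchen,lab)): drop {at(lab)}, keep {have(k1), locked(d_office_bay)}, require {at(kitchen), open(d_lab_kitchen)}
    → {at(kitchen), have(k1), locked(d_office_bay), open(d_lab_kitchen)}
  through step 1 (move(lab,kitchen)): drop {at(kitchen)}, keep {have(k1), locked(d_office_bay), open(d_lab_kitchen)}, require {at(lab), open(d_lab_kitchen)}
    → {at(lab), have(k1), locked(d_office_bay), open(d_lab_kitchen)}

== RESULT ==
["at(lab)", "have(k1)", "locked(d_office_bay)", "open(d_lab_kitchen)"]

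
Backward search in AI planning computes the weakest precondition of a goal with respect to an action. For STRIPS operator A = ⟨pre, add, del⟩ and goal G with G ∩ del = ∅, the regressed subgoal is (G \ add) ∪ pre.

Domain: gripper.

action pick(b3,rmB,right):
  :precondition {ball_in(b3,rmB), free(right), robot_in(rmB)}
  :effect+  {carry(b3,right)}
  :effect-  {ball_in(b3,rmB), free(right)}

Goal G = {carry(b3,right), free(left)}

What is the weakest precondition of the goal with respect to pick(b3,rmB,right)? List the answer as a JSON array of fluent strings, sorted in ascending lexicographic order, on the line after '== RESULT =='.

Regress:
  G ∩ del = {}  (empty — regression defined)
  G \ add = {carry(b3,right), free(left)} \ {carry(b3,right)} = {free(left)}
  ∪ pre   = {free(left)} ∪ {ball_in(b3,rmB), free(right), robot_in(rmB)}
          = {ball_in(b3,rmB), free(left), free(right), robot_in(rmB)}

== RESULT ==
["ball_in(b3,rmB)", "free(left)", "free(right)", "robot_in(rmB)"]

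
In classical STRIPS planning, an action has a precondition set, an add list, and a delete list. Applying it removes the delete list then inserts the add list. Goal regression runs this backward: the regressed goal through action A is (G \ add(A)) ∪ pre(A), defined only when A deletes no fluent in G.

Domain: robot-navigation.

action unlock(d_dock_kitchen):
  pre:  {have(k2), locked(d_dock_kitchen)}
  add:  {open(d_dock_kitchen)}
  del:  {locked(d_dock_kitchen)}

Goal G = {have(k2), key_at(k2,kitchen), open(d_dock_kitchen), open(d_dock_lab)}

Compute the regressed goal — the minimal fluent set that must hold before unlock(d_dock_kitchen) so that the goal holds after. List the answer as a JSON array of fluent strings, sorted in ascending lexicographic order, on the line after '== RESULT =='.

Regress:
  G ∩ del = {}  (empty — regression defined)
  G \ add = {have(k2), key_at(k2,kitchen), open(d_dock_kitchen), open(d_dock_lab)} \ {open(d_dock_kitchen)} = {have(k2), key_at(k2,kitchen), open(d_dock_lab)}
  ∪ pre   = {have(k2), key_at(k2,kitchen), open(d_dock_lab)} ∪ {have(k2), locked(d_dock_kitchen)}
          = {have(k2), key_at(k2,kitchen), locked(d_dock_kitchen), open(d_dock_lab)}

== RESULT ==
["have(k2)", "key_at(k2,kitchen)", "locked(d_dock_kitchen)", "open(d_dock_lab)"]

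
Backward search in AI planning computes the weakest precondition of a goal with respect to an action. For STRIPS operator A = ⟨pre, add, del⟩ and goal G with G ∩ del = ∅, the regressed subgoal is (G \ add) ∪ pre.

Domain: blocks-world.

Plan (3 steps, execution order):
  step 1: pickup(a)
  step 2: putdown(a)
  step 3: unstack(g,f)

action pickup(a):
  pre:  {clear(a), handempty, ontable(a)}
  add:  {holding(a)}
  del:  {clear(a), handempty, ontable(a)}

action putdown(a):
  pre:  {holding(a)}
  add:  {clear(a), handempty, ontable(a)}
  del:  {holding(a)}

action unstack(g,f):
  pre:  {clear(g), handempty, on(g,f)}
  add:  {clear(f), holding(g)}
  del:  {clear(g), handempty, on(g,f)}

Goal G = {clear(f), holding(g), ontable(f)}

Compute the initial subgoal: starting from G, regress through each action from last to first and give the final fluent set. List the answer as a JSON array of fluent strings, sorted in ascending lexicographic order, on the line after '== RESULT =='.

Regress step by step:
  through step 3 (unstack(g,f)): drop {clear(f), holding(g)}, keep {ontable(f)}, require {clear(g), handempty, on(g,f)}
    → {clear(g), handempty, on(g,f), ontable(f)}
  through step 2 (putdown(a)): drop {handempty}, keep {clear(g), on(g,f), ontable(f)}, require {holding(a)}
    → {clear(g), holding(a), on(g,f), ontable(f)}
  through step 1 (pickup(a)): drop {holding(a)}, keep {clear(g), on(g,f), ontable(f)}, require {clear(a), handempty, ontable(a)}
    → {clear(a), clear(g), handempty, on(g,f), ontable(a), ontable(f)}

== RESULT ==
["clear(a)", "clear(g)", "handempty", "on(g,f)", "ontable(a)", "ontable(f)"]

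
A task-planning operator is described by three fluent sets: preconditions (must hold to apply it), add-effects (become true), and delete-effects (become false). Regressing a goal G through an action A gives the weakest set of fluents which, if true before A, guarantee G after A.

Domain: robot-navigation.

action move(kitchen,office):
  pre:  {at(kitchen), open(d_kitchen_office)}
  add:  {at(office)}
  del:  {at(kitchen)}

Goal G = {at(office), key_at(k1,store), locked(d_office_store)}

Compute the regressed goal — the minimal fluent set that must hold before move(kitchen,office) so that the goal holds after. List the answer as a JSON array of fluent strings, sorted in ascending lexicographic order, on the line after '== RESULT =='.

Compute (G \ add) ∪ pre:
  G ∩ del = {}  (empty — regression defined)
  G \ add = {at(office), key_at(k1,store), locked(d_office_store)} \ {at(office)} = {key_at(k1,store), locked(d_office_store)}
  ∪ pre   = {key_at(k1,store), locked(d_office_store)} ∪ {at(kitchen), open(d_kitchen_office)}
          = {at(kitchen), key_at(k1,store), locked(d_office_store), open(d_kitchen_office)}

== RESULT ==
["at(kitchen)", "key_at(k1,store)", "locked(d_office_store)", "open(d_kitchen_office)"]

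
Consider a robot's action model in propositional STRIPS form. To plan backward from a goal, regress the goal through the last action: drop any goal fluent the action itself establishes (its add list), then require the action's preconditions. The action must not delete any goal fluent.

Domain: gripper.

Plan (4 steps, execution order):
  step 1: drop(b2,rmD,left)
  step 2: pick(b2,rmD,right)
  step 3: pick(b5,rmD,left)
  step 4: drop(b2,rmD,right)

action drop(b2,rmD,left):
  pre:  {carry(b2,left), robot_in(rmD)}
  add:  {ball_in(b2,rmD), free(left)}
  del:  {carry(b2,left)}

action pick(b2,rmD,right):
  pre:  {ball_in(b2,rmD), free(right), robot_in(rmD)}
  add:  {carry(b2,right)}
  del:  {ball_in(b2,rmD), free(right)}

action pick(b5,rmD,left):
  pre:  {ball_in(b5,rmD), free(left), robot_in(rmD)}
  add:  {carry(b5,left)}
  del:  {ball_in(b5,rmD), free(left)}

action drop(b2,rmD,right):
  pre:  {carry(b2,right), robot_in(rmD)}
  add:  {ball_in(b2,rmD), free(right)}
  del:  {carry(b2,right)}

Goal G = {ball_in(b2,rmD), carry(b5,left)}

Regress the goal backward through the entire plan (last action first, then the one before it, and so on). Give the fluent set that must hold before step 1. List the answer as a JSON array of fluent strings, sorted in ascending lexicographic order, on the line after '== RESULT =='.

Regress step by step:
  through step 4 (drop(b2,rmD,right)): drop {ball_in(b2,rmD)}, keep {carry(b5,left)}, require {carry(b2,right), robot_in(rmD)}
    → {carry(b2,right), carry(b5,left), robot_in(rmD)}
  through step 3 (pick(b5,rmD,left)): drop {carry(b5,left)}, keep {carry(b2,right), robot_in(rmD)}, require {ball_in(b5,rmD), free(left), robot_in(rmD)}
    → {ball_in(b5,rmD), carry(b2,right), free(left), robot_in(rmD)}
  through step 2 (pick(b2,rmD,right)): drop {carry(b2,right)}, keep {ball_in(b5,rmD), free(left), robot_in(rmD)}, require {ball_in(b2,rmD), free(right), robot_in(rmD)}
    → {ball_in(b2,rmD), ball_in(b5,rmD), free(left), free(right), robot_in(rmD)}
  through step 1 (drop(b2,rmD,left)): drop {ball_in(b2,rmD), free(left)}, keep {ball_in(b5,rmD), free(right), robot_in(rmD)}, require {carry(b2,left), robot_in(rmD)}
    → {ball_in(b5,rmD), carry(b2,left), free(right), robot_in(rmD)}

== RESULT ==
["ball_in(b5,rmD)", "carry(b2,left)", "free(right)", "robot_in(rmD)"]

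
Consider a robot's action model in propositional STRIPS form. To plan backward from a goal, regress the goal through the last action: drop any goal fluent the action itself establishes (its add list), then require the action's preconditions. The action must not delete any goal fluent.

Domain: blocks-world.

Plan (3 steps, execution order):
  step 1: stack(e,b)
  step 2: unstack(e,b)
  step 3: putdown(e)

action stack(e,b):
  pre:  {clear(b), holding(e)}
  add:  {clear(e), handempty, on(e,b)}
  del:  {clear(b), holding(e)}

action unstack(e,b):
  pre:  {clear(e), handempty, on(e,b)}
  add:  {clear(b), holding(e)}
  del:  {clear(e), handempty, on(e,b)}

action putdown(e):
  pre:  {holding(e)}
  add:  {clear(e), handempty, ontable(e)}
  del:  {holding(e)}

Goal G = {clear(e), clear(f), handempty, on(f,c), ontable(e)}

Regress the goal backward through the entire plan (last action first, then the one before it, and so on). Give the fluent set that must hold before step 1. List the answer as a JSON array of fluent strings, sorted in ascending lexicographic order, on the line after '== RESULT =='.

Regress step by step:
  through step 3 (putdown(e)): drop {clear(e), handempty, ontable(e)}, keep {clear(f), on(f,c)}, require {holding(e)}
    → {clear(f), holding(e), on(f,c)}
  through step 2 (unstack(e,b)): drop {holding(e)}, keep {clear(f), on(f,c)}, require {clear(e), handempty, on(e,b)}
    → {clear(e), clear(f), handempty, on(e,b), on(f,c)}
  through step 1 (stack(e,b)): drop {clear(e), handempty, on(e,b)}, keep {clear(f), on(f,c)}, require {clear(b), holding(e)}
    → {clear(b), clear(f), holding(e), on(f,c)}

== RESULT ==
["clear(b)", "clear(f)", "holding(e)", "on(f,c)"]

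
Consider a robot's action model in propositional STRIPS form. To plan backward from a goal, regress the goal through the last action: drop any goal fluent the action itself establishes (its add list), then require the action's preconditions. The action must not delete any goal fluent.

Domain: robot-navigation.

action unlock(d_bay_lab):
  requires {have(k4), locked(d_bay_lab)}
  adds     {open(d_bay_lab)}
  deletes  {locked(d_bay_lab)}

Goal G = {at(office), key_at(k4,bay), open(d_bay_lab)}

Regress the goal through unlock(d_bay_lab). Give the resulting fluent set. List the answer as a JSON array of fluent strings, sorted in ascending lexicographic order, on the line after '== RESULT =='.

Compute (G \ add) ∪ pre:
  G ∩ del = {}  (empty — regression defined)
  G \ add = {at(office), key_at(k4,bay), open(d_bay_lab)} \ {open(d_bay_lab)} = {at(office), key_at(k4,bay)}
  ∪ pre   = {at(office), key_at(k4,bay)} ∪ {have(k4), locked(d_bay_lab)}
          = {at(office), have(k4), key_at(k4,bay), locked(d_bay_lab)}

== RESULT ==
["at(office)", "have(k4)", "key_at(k4,bay)", "locked(d_bay_lab)"]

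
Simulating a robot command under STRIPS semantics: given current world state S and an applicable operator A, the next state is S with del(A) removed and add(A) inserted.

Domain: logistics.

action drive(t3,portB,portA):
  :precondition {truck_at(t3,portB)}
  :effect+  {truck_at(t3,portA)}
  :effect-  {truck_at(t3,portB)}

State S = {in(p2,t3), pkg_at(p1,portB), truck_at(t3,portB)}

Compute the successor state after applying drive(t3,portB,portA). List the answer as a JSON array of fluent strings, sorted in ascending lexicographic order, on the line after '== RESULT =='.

Progress:
  pre ⊆ S: {truck_at(t3,portB)} ⊆ S  — applicable
  S \ del = {in(p2,t3), pkg_at(p1,portB)}
  ∪ add   = {in(p2,t3), pkg_at(p1,portB), truck_at(t3,portA)}

== RESULT ==
["in(p2,t3)", "pkg_at(p1,portB)", "truck_at(t3,portA)"]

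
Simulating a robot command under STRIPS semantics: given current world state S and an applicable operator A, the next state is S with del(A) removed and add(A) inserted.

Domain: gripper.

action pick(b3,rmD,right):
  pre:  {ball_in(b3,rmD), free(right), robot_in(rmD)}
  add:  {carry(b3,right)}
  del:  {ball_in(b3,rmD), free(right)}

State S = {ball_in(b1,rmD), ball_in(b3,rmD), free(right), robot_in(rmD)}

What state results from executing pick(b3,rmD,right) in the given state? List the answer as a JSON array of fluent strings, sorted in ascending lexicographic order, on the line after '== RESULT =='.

Compute (S \ del) ∪ add:
  pre ⊆ S: {ball_in(b3,rmD), free(right), robot_in(rmD)} ⊆ S  — applicable
  S \ del = {ball_in(b1,rmD), robot_in(rmD)}
  ∪ add   = {ball_in(b1,rmD), carry(b3,right), robot_in(rmD)}

== RESULT ==
["ball_in(b1,rmD)", "carry(b3,right)", "robot_in(rmD)"]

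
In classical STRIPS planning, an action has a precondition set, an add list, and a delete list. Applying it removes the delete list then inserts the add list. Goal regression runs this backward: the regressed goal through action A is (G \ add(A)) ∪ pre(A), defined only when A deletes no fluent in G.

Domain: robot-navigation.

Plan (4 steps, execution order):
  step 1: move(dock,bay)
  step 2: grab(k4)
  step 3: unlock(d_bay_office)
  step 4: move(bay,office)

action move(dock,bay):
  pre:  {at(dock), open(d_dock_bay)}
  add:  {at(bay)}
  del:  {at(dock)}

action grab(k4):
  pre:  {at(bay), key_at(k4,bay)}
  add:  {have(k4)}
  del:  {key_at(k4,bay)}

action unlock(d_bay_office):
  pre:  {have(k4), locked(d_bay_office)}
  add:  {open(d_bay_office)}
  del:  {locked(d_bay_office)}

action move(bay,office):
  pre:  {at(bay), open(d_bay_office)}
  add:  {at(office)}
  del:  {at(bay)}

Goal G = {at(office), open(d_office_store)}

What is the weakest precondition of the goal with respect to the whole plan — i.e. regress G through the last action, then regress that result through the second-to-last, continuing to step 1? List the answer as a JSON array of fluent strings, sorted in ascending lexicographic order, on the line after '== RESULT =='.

Work backward from the goal:
  through step 4 (move(bay,office)): drop {at(office)}, keep {open(d_office_store)}, require {at(bay), open(d_bay_office)}
    → {at(bay), open(d_bay_office), open(d_office_store)}
  through step 3 (unlock(d_bay_office)): drop {open(d_bay_office)}, keep {at(bay), open(d_office_store)}, require {have(k4), locked(d_bay_office)}
    → {at(bay), have(k4), locked(d_bay_office), open(d_office_store)}
  through step 2 (grab(k4)): drop {have(k4)}, keep {at(bay), locked(d_bay_office), open(d_office_store)}, require {at(bay), key_at(k4,bay)}
    → {at(bay), key_at(k4,bay), locked(d_bay_office), open(d_office_store)}
  through step 1 (move(dock,bay)): drop {at(bay)}, keep {key_at(k4,bay), locked(d_bay_office), open(d_office_store)}, require {at(dock), open(d_dock_bay)}
    → {at(dock), key_at(k4,bay), locked(d_bay_office), open(d_dock_bay), open(d_office_store)}

== RESULT ==
["at(dock)", "key_at(k4,bay)", "locked(d_bay_office)", "open(d_dock_bay)", "open(d_office_store)"]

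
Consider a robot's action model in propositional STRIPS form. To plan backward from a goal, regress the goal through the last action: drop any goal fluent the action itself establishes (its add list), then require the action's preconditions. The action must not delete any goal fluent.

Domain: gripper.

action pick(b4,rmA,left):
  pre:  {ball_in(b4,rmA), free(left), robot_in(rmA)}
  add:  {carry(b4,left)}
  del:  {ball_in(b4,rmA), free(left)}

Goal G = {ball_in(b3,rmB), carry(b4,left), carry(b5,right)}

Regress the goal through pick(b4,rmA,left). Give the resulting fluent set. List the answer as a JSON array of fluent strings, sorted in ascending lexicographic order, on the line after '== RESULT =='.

Regress:
  G ∩ del = {}  (empty — regression defined)
  G \ add = {ball_in(b3,rmB), carry(b4,left), carry(b5,right)} \ {carry(b4,left)} = {ball_in(b3,rmB), carry(b5,right)}
  ∪ pre   = {ball_in(b3,rmB), carry(b5,right)} ∪ {ball_in(b4,rmA), free(left), robot_in(rmA)}
          = {ball_in(b3,rmB), ball_in(b4,rmA), carry(b5,right), free(left), robot_in(rmA)}

== RESULT ==
["ball_in(b3,rmB)", "ball_in(b4,rmA)", "carry(b5,right)", "free(left)", "robot_in(rmA)"]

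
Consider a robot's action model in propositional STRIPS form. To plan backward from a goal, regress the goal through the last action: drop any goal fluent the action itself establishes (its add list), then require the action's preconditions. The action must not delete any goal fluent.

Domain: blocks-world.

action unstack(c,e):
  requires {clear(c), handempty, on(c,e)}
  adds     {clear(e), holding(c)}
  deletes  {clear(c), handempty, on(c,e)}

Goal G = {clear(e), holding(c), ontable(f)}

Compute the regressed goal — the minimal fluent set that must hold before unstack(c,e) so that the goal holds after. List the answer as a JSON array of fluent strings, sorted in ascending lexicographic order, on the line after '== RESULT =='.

Regress:
  G ∩ del = {}  (empty — regression defined)
  G \ add = {clear(e), holding(c), ontable(f)} \ {clear(e), holding(c)} = {ontable(f)}
  ∪ pre   = {ontable(f)} ∪ {clear(c), handempty, on(c,e)}
          = {clear(c), handempty, on(c,e), ontable(f)}

== RESULT ==
["clear(c)", "handempty", "on(c,e)", "ontable(f)"]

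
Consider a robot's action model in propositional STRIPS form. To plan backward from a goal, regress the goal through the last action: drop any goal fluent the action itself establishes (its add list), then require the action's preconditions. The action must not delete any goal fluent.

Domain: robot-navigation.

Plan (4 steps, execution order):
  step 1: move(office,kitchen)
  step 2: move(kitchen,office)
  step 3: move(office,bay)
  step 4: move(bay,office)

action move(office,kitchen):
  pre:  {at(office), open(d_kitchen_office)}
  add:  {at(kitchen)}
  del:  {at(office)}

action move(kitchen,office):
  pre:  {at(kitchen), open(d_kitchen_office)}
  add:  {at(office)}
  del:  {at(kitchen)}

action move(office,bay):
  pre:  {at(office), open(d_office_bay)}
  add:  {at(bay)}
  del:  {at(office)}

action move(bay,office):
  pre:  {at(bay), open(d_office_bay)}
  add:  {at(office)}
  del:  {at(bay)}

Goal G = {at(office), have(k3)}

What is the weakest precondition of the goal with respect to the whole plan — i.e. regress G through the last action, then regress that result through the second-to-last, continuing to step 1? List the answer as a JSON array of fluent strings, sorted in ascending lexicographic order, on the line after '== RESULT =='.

Regress step by step:
  through step 4 (move(bay,office)): drop {at(office)}, keep {have(k3)}, require {at(bay), open(d_office_bay)}
    → {at(bay), have(k3), open(d_office_bay)}
  through step 3 (move(office,bay)): drop {at(bay)}, keep {have(k3), open(d_office_bay)}, require {at(office), open(d_office_bay)}
    → {at(office), have(k3), open(d_office_bay)}
  through step 2 (move(kitchen,office)): drop {at(office)}, keep {have(k3), open(d_office_bay)}, require {at(kitchen), open(d_kitchen_office)}
    → {at(kitchen), have(k3), open(d_kitchen_office), open(d_office_bay)}
  through step 1 (move(office,kitchen)): drop {at(kitchen)}, keep {have(k3), open(d_kitchen_office), open(d_office_bay)}, require {at(office), open(d_kitchen_office)}
    → {at(office), have(k3), open(d_kitchen_office), open(d_office_bay)}

== RESULT ==
["at(office)", "have(k3)", "open(d_kitchen_office)", "open(d_office_bay)"]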